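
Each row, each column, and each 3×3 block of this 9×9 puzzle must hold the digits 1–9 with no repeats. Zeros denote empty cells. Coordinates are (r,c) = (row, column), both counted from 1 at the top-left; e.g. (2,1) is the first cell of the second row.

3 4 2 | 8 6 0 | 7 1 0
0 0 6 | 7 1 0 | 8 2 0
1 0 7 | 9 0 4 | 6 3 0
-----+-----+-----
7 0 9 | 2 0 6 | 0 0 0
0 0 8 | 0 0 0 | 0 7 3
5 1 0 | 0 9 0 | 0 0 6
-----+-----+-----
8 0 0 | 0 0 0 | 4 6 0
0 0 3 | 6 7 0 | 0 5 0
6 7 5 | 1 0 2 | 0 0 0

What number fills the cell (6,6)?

(1,6) = 5 (sole candidate).
(1,9) = 9 (sole candidate).
(2,1) = 9 (sole candidate).
(2,2) = 5 (sole candidate).
(2,6) = 3 (sole candidate).
(2,9) = 4 (sole candidate).
(3,2) = 8 (sole candidate).
(3,5) = 2 (sole candidate).
(3,9) = 5 (sole candidate).
(4,2) = 3 (sole candidate).
(5,6) = 1 (sole candidate).
(6,3) = 4 (sole candidate).
(6,4) = 3 (sole candidate).
(6,7) = 2 (sole candidate).
(6,8) = 8 (sole candidate).
(7,3) = 1 (sole candidate).
(7,4) = 5 (sole candidate).
(7,5) = 3 (sole candidate).
(7,6) = 9 (sole candidate).
(8,6) = 8 (sole candidate).
(9,5) = 4 (sole candidate).
(9,8) = 9 (sole candidate).
(9,9) = 8 (sole candidate).
(4,8) = 4 (sole candidate).
(4,9) = 1 (sole candidate).
(5,1) = 2 (sole candidate).
(5,2) = 6 (sole candidate).
(5,4) = 4 (sole candidate).
(5,5) = 5 (sole candidate).
(5,7) = 9 (sole candidate).
(6,6) = 7: row 6 has {1,2,3,4,5,6,8,9}; col 6 has {1,2,3,4,5,6,8,9}; box has {1,2,3,4,5,6,9} → only 7 remains.

7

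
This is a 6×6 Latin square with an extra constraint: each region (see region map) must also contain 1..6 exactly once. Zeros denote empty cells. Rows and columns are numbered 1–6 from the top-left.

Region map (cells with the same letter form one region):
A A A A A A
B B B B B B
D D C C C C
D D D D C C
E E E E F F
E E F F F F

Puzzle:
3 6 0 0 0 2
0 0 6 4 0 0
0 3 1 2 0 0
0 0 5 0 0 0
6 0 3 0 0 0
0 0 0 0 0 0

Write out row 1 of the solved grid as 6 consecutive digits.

R1C3 = 4: row 1 has {2,3,6}; col 3 has {1,3,5,6}; region has {2,3,6} → only 4 remains.
R3C1 = 4: row 3 has {1,2,3}; col 1 has {3,6}; region has {3,5} → only 4 remains.
R6C3 = 2: row 6 has {}; col 3 has {1,3,4,5,6}; region has {} → only 2 remains.
R5C2 = 2: in row 5, 2 can only go here (every other open cell in that row sees a 2).
R4C2 = 1: row 4 has {5}; col 2 has {2,3,6}; region has {3,4,5} → only 1 remains.
R4C4 = 6: row 4 has {1,5}; col 4 has {2,4}; region has {1,3,4,5} → only 6 remains.
R2C2 = 5: row 2 has {4,6}; col 2 has {1,2,3,6}; region has {4,6} → only 5 remains.
R4C1 = 2: row 4 has {1,5,6}; col 1 has {3,4,6}; region has {1,3,4,5,6} → only 2 remains.
R6C2 = 4: row 6 has {2}; col 2 has {1,2,3,5,6}; region has {2,3,6} → only 4 remains.
R2C1 = 1: row 2 has {4,5,6}; col 1 has {2,3,4,6}; region has {4,5,6} → only 1 remains.
R2C6 = 3: row 2 has {1,4,5,6}; col 6 has {2}; region has {1,4,5,6} → only 3 remains.
R4C6 = 4: row 4 has {1,2,5,6}; col 6 has {2,3}; region has {1,2} → only 4 remains.
R6C1 = 5: row 6 has {2,4}; col 1 has {1,2,3,4,6}; region has {2,3,4,6} → only 5 remains.
R2C5 = 2: row 2 has {1,3,4,5,6}; col 5 has {}; region has {1,3,4,5,6} → only 2 remains.
R4C5 = 3: row 4 has {1,2,4,5,6}; col 5 has {2}; region has {1,2,4} → only 3 remains.
R5C4 = 1: row 5 has {2,3,6}; col 4 has {2,4,6}; region has {2,3,4,5,6} → only 1 remains.
R5C6 = 5: row 5 has {1,2,3,6}; col 6 has {2,3,4}; region has {2} → only 5 remains.
R6C4 = 3: row 6 has {2,4,5}; col 4 has {1,2,4,6}; region has {2,5} → only 3 remains.
R1C4 = 5: row 1 has {2,3,4,6}; col 4 has {1,2,3,4,6}; region has {2,3,4,6} → only 5 remains.
R1C5 = 1: row 1 has {2,3,4,5,6}; col 5 has {2,3}; region has {2,3,4,5,6} → only 1 remains.

364512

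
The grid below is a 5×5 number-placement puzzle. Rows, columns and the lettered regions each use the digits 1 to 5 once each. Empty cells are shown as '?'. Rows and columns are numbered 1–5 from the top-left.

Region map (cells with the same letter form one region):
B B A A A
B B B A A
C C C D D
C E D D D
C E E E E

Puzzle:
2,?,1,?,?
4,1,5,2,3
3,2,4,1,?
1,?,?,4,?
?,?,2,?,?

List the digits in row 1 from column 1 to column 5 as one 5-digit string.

23154

R1C2 = 3: row 1 has {1,2}; col 2 has {1,2}; region has {1,2,4,5} → only 3 remains.
R1C4 = 5: row 1 has {1,2,3}; col 4 has {1,2,4}; region has {1,2,3} → only 5 remains.
R1C5 = 4: row 1 has {1,2,3,5}; col 5 has {3}; region has {1,2,3,5} → only 4 remains.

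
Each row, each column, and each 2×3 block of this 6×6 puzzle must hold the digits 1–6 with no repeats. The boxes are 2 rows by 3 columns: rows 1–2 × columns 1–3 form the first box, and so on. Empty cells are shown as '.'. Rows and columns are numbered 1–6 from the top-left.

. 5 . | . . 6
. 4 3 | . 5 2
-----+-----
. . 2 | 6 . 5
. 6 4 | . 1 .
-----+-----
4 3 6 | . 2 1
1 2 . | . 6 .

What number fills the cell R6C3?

R1C1 = 2 (sole candidate).
R1C3 = 1 (sole candidate).
R2C1 = 6 (sole candidate).
R2C4 = 1 (sole candidate).
R3C1 = 3 (sole candidate).
R3C2 = 1 (sole candidate).
R3C5 = 4 (sole candidate).
R4C1 = 5 (sole candidate).
R4C6 = 3 (sole candidate).
R5C4 = 5 (sole candidate).
R6C3 = 5: row 6 has {1,2,6}; col 3 has {1,2,3,4,6}; box has {1,2,3,4,6} → only 5 remains.

5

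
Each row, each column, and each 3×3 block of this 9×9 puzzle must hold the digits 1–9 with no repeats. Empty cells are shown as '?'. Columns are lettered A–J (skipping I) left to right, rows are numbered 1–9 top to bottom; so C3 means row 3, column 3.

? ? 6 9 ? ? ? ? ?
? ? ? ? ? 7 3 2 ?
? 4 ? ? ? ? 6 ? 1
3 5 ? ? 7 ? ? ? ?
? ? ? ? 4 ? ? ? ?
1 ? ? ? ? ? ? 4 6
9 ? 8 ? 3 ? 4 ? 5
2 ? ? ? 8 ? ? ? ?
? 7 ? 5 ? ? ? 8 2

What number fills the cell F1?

2

C4 = 4 (hidden single in row 4).
C8 = 5 (hidden single in row 8).
C9 = 3 (hidden single in row 9).
A9 = 4 (hidden single in column 1).
A5 = 6 (hidden single in column 1).
B1 = 3 (hidden single in column 2).
C2 = 1 (hidden single in column 3).
C3 = 2 (hidden single in box 1).
E3 = 5 (sole candidate).
E2 = 6 (sole candidate).
A2 = 5 (hidden single in row 2).
H3 = 9 (hidden single in row 3).
H4 = 1 (sole candidate).
B2 = 9 (hidden single in row 2).
A3 = 7 (hidden single in row 3).
A1 = 8 (sole candidate).
F9 = 6 (hidden single in row 9).
D4 = 6 (hidden single in row 4).
J2 = 8 (hidden single in box 3).
D2 = 4 (sole candidate).
J4 = 9 (sole candidate).
J1 = 4 (hidden single in row 1).
F8 = 4 (hidden single in row 8).
G8 = 9 (hidden single in row 8).
G9 = 1 (sole candidate).
E9 = 9 (sole candidate).
E6 = 2 (sole candidate).
E1 = 1 (sole candidate).
F1 = 2: row 1 has {1,3,4,6,8,9}; col 6 has {4,6,7}; box has {1,4,5,6,7,9} → only 2 remains.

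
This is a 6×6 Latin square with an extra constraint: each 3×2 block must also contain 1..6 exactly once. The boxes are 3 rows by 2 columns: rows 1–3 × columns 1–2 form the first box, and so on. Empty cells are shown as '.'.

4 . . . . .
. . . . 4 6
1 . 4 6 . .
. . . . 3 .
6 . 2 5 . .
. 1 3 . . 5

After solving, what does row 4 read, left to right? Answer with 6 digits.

546132

r5c5 = 1 (sole candidate).
r5c6 = 4 (sole candidate).
r6c1 = 2 (sole candidate).
r6c4 = 4 (sole candidate).
r6c5 = 6 (sole candidate).
r4c1 = 5: row 4 has {3}; col 1 has {1,2,4,6}; box has {1,2,6} → only 5 remains.
r4c2 = 4: row 4 has {3,5}; col 2 has {1}; box has {1,2,5,6} → only 4 remains.
r4c4 = 1: row 4 has {3,4,5}; col 4 has {4,5,6}; box has {2,3,4,5} → only 1 remains.
r4c6 = 2: row 4 has {1,3,4,5}; col 6 has {4,5,6}; box has {1,3,4,5,6} → only 2 remains.
r5c2 = 3 (sole candidate).
r2c1 = 3 (sole candidate).
r2c4 = 2 (sole candidate).
r3c6 = 3 (sole candidate).
r4c3 = 6: row 4 has {1,2,3,4,5}; col 3 has {2,3,4}; box has {1,2,3,4,5} → only 6 remains.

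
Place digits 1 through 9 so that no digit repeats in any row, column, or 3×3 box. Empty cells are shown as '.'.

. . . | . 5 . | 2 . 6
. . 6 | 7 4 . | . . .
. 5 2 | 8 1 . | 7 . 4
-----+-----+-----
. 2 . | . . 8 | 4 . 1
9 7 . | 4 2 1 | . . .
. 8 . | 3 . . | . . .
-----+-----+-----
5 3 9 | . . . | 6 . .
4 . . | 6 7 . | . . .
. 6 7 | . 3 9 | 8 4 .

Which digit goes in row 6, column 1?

row 1, column 4 = 9: row 1 has {2,5,6}; col 4 has {3,4,6,7,8}; box has {1,4,5,7,8} → only 9 remains.
row 1, column 6 = 3: row 1 has {2,5,6,9}; col 6 has {1,8,9}; box has {1,4,5,7,8,9} → only 3 remains.
row 2, column 6 = 2: row 2 has {4,6,7}; col 6 has {1,3,8,9}; box has {1,3,4,5,7,8,9} → only 2 remains.
row 3, column 1 = 3: row 3 has {1,2,4,5,7,8}; col 1 has {4,5,9}; box has {2,5,6} → only 3 remains.
row 3, column 6 = 6: row 3 has {1,2,3,4,5,7,8}; col 6 has {1,2,3,8,9}; box has {1,2,3,4,5,7,8,9} → only 6 remains.
row 3, column 8 = 9: row 3 has {1,2,3,4,5,6,7,8}; col 8 has {4}; box has {2,4,6,7} → only 9 remains.
row 4, column 1 = 6: row 4 has {1,2,4,8}; col 1 has {3,4,5,9}; box has {2,7,8,9} → only 6 remains.
row 4, column 4 = 5: row 4 has {1,2,4,6,8}; col 4 has {3,4,6,7,8,9}; box has {1,2,3,4,8} → only 5 remains.
row 4, column 5 = 9: row 4 has {1,2,4,5,6,8}; col 5 has {1,2,3,4,5,7}; box has {1,2,3,4,5,8} → only 9 remains.
row 6, column 1 = 1: row 6 has {3,8}; col 1 has {3,4,5,6,9}; box has {2,6,7,8,9} → only 1 remains.

1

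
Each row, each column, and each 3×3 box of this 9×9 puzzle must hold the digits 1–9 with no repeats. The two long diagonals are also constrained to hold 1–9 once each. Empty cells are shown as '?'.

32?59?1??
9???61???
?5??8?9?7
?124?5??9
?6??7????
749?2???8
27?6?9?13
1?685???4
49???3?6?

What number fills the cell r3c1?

6

r1c9 = 6: row 1 has {1,2,3,5,9}; col 9 has {3,4,7,8,9}; box has {1,7,9}; anti-diagonal has {4,5,7,9} → only 6 remains.
r2c2 = 8: row 2 has {1,6,9}; col 2 has {1,2,4,5,6,7,9}; box has {2,3,5,9}; main diagonal has {3,4,7} → only 8 remains.
r3c1 = 6: row 3 has {5,7,8,9}; col 1 has {1,2,3,4,7,9}; box has {2,3,5,8,9} → only 6 remains.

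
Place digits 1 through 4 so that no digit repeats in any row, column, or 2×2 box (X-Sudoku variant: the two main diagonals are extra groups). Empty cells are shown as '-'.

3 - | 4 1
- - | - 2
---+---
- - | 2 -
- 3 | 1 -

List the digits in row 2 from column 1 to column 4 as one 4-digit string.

4132

row 1, column 2 = 2 (sole candidate).
row 2, column 3 = 3: row 2 has {2}; col 3 has {1,2,4}; box has {1,2,4}; anti-diagonal has {1} → only 3 remains.
row 3, column 2 = 4 (sole candidate).
row 3, column 4 = 3 (sole candidate).
row 4, column 1 = 2 (sole candidate).
row 4, column 4 = 4 (sole candidate).
row 2, column 2 = 1: row 2 has {2,3}; col 2 has {2,3,4}; box has {2,3}; main diagonal has {2,3,4} → only 1 remains.
row 3, column 1 = 1 (sole candidate).
row 2, column 1 = 4: row 2 has {1,2,3}; col 1 has {1,2,3}; box has {1,2,3} → only 4 remains.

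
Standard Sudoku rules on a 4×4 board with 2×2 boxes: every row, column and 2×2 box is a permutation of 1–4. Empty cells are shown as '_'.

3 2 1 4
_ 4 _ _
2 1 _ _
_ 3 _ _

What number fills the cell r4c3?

r2c1 = 1: row 2 has {4}; col 1 has {2,3}; box has {2,3,4} → only 1 remains.
r3c4 = 3: row 3 has {1,2}; col 4 has {4}; box has {} → only 3 remains.
r4c1 = 4: row 4 has {3}; col 1 has {1,2,3}; box has {1,2,3} → only 4 remains.
r4c3 = 2: row 4 has {3,4}; col 3 has {1}; box has {3} → only 2 remains.

2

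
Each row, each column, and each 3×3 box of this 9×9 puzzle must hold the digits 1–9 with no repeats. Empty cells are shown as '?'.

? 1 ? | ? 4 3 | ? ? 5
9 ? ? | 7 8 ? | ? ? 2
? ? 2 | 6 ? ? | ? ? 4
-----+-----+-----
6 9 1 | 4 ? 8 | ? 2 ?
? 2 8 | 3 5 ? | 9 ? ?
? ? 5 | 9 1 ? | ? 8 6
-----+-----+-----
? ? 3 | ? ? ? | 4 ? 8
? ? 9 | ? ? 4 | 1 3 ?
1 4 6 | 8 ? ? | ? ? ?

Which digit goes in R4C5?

R1C3 = 7: row 1 has {1,3,4,5}; col 3 has {1,2,3,5,6,8,9}; box has {1,2,9} → only 7 remains.
R1C4 = 2: row 1 has {1,3,4,5,7}; col 4 has {3,4,6,7,8,9}; box has {3,4,6,7,8} → only 2 remains.
R2C3 = 4: row 2 has {2,7,8,9}; col 3 has {1,2,3,5,6,7,8,9}; box has {1,2,7,9} → only 4 remains.
R3C5 = 9: row 3 has {2,4,6}; col 5 has {1,4,5,8}; box has {2,3,4,6,7,8} → only 9 remains.
R4C5 = 7: row 4 has {1,2,4,6,8,9}; col 5 has {1,4,5,8,9}; box has {1,3,4,5,8,9} → only 7 remains.

7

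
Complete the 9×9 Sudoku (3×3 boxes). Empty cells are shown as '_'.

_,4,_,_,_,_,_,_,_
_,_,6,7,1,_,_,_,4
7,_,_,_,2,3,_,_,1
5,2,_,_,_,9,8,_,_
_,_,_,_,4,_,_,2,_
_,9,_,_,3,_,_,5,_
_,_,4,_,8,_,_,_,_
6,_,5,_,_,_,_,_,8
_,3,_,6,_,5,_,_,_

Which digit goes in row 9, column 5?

row 2, column 6 = 8 (sole candidate).
row 4, column 4 = 1 (sole candidate).
row 1, column 6 = 6 (sole candidate).
row 2, column 2 = 5 (sole candidate).
row 3, column 2 = 8 (sole candidate).
row 3, column 3 = 9 (sole candidate).
row 3, column 8 = 6 (sole candidate).
row 5, column 6 = 7 (sole candidate).
row 6, column 6 = 2 (sole candidate).
row 7, column 6 = 1 (sole candidate).
row 8, column 6 = 4 (sole candidate).
row 3, column 7 = 5 (sole candidate).
row 4, column 5 = 6 (sole candidate).
row 6, column 4 = 8 (sole candidate).
row 7, column 2 = 7 (sole candidate).
row 8, column 2 = 1 (sole candidate).
row 3, column 4 = 4 (sole candidate).
row 5, column 2 = 6 (sole candidate).
row 5, column 4 = 5 (sole candidate).
row 1, column 4 = 9 (sole candidate).
row 1, column 5 = 5 (sole candidate).
row 1, column 8 = 8 (hidden single in row 1).
row 4, column 8 = 4 (hidden single in row 4).
row 6, column 1 = 4 (hidden single in row 6).
row 7, column 9 = 5 (hidden single in row 7).
row 7, column 7 = 6 (hidden single in row 7).
row 6, column 9 = 6 (hidden single in row 6).
row 9, column 7 = 4 (hidden single in row 9).
row 9, column 8 = 1 (hidden single in row 9).
row 8, column 8 = 7 (hidden single in column 8).
row 8, column 5 = 9 (sole candidate).
row 9, column 5 = 7: row 9 has {1,3,4,5,6}; col 5 has {1,2,3,4,5,6,8,9}; box has {1,4,5,6,8,9} → only 7 remains.

7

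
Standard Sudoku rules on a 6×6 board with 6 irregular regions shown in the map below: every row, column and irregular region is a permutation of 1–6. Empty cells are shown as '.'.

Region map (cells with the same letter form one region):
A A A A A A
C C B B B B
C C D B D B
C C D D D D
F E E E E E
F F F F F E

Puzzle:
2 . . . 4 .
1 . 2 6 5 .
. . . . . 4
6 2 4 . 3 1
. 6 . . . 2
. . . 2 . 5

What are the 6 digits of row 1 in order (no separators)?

R2C6 = 3: row 2 has {1,2,5,6}; col 6 has {1,2,4,5}; region has {2,4,5,6} → only 3 remains.
R3C4 = 1: row 3 has {4}; col 4 has {2,6}; region has {2,3,4,5,6} → only 1 remains.
R4C4 = 5: row 4 has {1,2,3,4,6}; col 4 has {1,2,6}; region has {1,3,4} → only 5 remains.
R5C5 = 1: row 5 has {2,6}; col 5 has {3,4,5}; region has {2,5,6} → only 1 remains.
R6C5 = 6: row 6 has {2,5}; col 5 has {1,3,4,5}; region has {2} → only 6 remains.
R1C4 = 3: row 1 has {2,4}; col 4 has {1,2,5,6}; region has {2,4} → only 3 remains.
R1C6 = 6: row 1 has {2,3,4}; col 6 has {1,2,3,4,5}; region has {2,3,4} → only 6 remains.
R2C2 = 4: row 2 has {1,2,3,5,6}; col 2 has {2,6}; region has {1,2,6} → only 4 remains.
R3C3 = 6: row 3 has {1,4}; col 3 has {2,4}; region has {1,3,4,5} → only 6 remains.
R3C5 = 2: row 3 has {1,4,6}; col 5 has {1,3,4,5,6}; region has {1,3,4,5,6} → only 2 remains.
R5C3 = 3: row 5 has {1,2,6}; col 3 has {2,4,6}; region has {1,2,5,6} → only 3 remains.
R5C4 = 4: row 5 has {1,2,3,6}; col 4 has {1,2,3,5,6}; region has {1,2,3,5,6} → only 4 remains.
R6C3 = 1: row 6 has {2,5,6}; col 3 has {2,3,4,6}; region has {2,6} → only 1 remains.
R1C3 = 5: row 1 has {2,3,4,6}; col 3 has {1,2,3,4,6}; region has {2,3,4,6} → only 5 remains.
R5C1 = 5: row 5 has {1,2,3,4,6}; col 1 has {1,2,6}; region has {1,2,6} → only 5 remains.
R6C2 = 3: row 6 has {1,2,5,6}; col 2 has {2,4,6}; region has {1,2,5,6} → only 3 remains.
R1C2 = 1: row 1 has {2,3,4,5,6}; col 2 has {2,3,4,6}; region has {2,3,4,5,6} → only 1 remains.

215346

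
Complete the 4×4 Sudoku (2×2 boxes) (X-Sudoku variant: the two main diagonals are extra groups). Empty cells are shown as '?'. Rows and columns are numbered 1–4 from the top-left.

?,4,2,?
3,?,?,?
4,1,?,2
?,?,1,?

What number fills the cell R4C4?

4

R1C1 = 1: row 1 has {2,4}; col 1 has {3,4}; box has {3,4}; main diagonal has {} → only 1 remains.
R1C4 = 3: row 1 has {1,2,4}; col 4 has {2}; box has {2}; anti-diagonal has {1} → only 3 remains.
R2C2 = 2: row 2 has {3}; col 2 has {1,4}; box has {1,3,4}; main diagonal has {1} → only 2 remains.
R2C3 = 4: row 2 has {2,3}; col 3 has {1,2}; box has {2,3}; anti-diagonal has {1,3} → only 4 remains.
R2C4 = 1: row 2 has {2,3,4}; col 4 has {2,3}; box has {2,3,4} → only 1 remains.
R3C3 = 3: row 3 has {1,2,4}; col 3 has {1,2,4}; box has {1,2}; main diagonal has {1,2} → only 3 remains.
R4C1 = 2: row 4 has {1}; col 1 has {1,3,4}; box has {1,4}; anti-diagonal has {1,3,4} → only 2 remains.
R4C2 = 3: row 4 has {1,2}; col 2 has {1,2,4}; box has {1,2,4} → only 3 remains.
R4C4 = 4: row 4 has {1,2,3}; col 4 has {1,2,3}; box has {1,2,3}; main diagonal has {1,2,3} → only 4 remains.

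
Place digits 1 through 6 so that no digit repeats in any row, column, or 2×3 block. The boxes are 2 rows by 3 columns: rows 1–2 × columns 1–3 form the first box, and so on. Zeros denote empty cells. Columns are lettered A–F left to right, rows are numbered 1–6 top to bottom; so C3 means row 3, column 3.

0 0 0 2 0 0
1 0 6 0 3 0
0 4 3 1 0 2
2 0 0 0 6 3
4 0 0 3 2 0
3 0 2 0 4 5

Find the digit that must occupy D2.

5

A1 = 5 (sole candidate).
B1 = 3 (sole candidate).
C1 = 4 (sole candidate).
E1 = 1 (sole candidate).
F1 = 6 (sole candidate).
B2 = 2 (sole candidate).
F2 = 4 (sole candidate).
A3 = 6 (sole candidate).
E3 = 5 (sole candidate).
D4 = 4 (sole candidate).
F5 = 1 (sole candidate).
D6 = 6 (sole candidate).
D2 = 5: row 2 has {1,2,3,4,6}; col 4 has {1,2,3,4,6}; box has {1,2,3,4,6} → only 5 remains.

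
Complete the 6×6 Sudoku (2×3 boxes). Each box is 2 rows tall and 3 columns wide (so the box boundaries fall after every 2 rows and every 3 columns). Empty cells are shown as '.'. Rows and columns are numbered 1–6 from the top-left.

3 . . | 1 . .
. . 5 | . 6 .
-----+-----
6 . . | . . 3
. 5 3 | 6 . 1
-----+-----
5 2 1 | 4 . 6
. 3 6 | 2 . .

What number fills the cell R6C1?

4

R2C4 = 3 (sole candidate).
R3C4 = 5 (sole candidate).
R5C5 = 3 (sole candidate).
R6C1 = 4: row 6 has {2,3,6}; col 1 has {3,5,6}; box has {1,2,3,5,6} → only 4 remains.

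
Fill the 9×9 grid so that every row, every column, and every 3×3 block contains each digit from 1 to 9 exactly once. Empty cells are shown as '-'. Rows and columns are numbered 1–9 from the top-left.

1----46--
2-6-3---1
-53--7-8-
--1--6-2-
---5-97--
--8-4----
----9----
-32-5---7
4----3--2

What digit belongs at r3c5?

6

r3c1 = 9: row 3 has {3,5,7,8}; col 1 has {1,2,4}; box has {1,2,3,5,6} → only 9 remains.
r3c9 = 4: row 3 has {3,5,7,8,9}; col 9 has {1,2,7}; box has {1,6,8} → only 4 remains.
r5c3 = 4: row 5 has {5,7,9}; col 3 has {1,2,3,6,8}; box has {1,8} → only 4 remains.
r1c3 = 7: row 1 has {1,4,6}; col 3 has {1,2,3,4,6,8}; box has {1,2,3,5,6,9} → only 7 remains.
r3c7 = 2: row 3 has {3,4,5,7,8,9}; col 7 has {6,7}; box has {1,4,6,8} → only 2 remains.
r7c3 = 5: row 7 has {9}; col 3 has {1,2,3,4,6,7,8}; box has {2,3,4} → only 5 remains.
r9c3 = 9: row 9 has {2,3,4}; col 3 has {1,2,3,4,5,6,7,8}; box has {2,3,4,5} → only 9 remains.
r1c2 = 8: row 1 has {1,4,6,7}; col 2 has {3,5}; box has {1,2,3,5,6,7,9} → only 8 remains.
r1c5 = 2: row 1 has {1,4,6,7,8}; col 5 has {3,4,5,9}; box has {3,4,7} → only 2 remains.
r2c2 = 4: row 2 has {1,2,3,6}; col 2 has {3,5,8}; box has {1,2,3,5,6,7,8,9} → only 4 remains.
r1c4 = 9: row 1 has {1,2,4,6,7,8}; col 4 has {5}; box has {2,3,4,7} → only 9 remains.
r2c4 = 8: row 2 has {1,2,3,4,6}; col 4 has {5,9}; box has {2,3,4,7,9} → only 8 remains.
r2c6 = 5: row 2 has {1,2,3,4,6,8}; col 6 has {3,4,6,7,9}; box has {2,3,4,7,8,9} → only 5 remains.
r2c7 = 9: row 2 has {1,2,3,4,5,6,8}; col 7 has {2,6,7}; box has {1,2,4,6,8} → only 9 remains.
r2c8 = 7: row 2 has {1,2,3,4,5,6,8,9}; col 8 has {2,8}; box has {1,2,4,6,8,9} → only 7 remains.
r4c7 = 4: in row 4, 4 can only go here (every other open cell in that row sees a 4).
r5c2 = 2: in row 5, 2 can only go here (every other open cell in that row sees a 2).
r8c8 = 9: in row 8, 9 can only go here (every other open cell in that row sees a 9).
r8c4 = 4: in row 8, 4 can only go here (every other open cell in that row sees a 4).
r7c8 = 4: in row 7, 4 can only go here (every other open cell in that row sees a 4).
r8c1 = 6: in row 8, 6 can only go here (every other open cell in that row sees a 6).
r5c1 = 3: row 5 has {2,4,5,7,9}; col 1 has {1,2,4,6,9}; box has {1,2,4,8} → only 3 remains.
r7c1 = 8: in column 1, 8 can only go here (every other open cell in that column sees an 8).
r6c2 = 6: in column 2, 6 can only go here (every other open cell in that column sees a 6).
r6c9 = 9: in row 6, 9 can only go here (every other open cell in that row sees a 9).
r4c2 = 9: in row 4, 9 can only go here (every other open cell in that row sees a 9).
r8c6 = 8: in column 6, 8 can only go here (every other open cell in that column sees an 8).
r8c7 = 1: row 8 has {2,3,4,5,6,7,8,9}; col 7 has {2,4,6,7,9}; box has {2,4,7,9} → only 1 remains.
r7c7 = 3: row 7 has {4,5,8,9}; col 7 has {1,2,4,6,7,9}; box has {1,2,4,7,9} → only 3 remains.
r7c9 = 6: row 7 has {3,4,5,8,9}; col 9 has {1,2,4,7,9}; box has {1,2,3,4,7,9} → only 6 remains.
r9c8 = 5: row 9 has {2,3,4,9}; col 8 has {2,4,7,8,9}; box has {1,2,3,4,6,7,9} → only 5 remains.
r1c8 = 3: row 1 has {1,2,4,6,7,8,9}; col 8 has {2,4,5,7,8,9}; box has {1,2,4,6,7,8,9} → only 3 remains.
r1c9 = 5: row 1 has {1,2,3,4,6,7,8,9}; col 9 has {1,2,4,6,7,9}; box has {1,2,3,4,6,7,8,9} → only 5 remains.
r5c9 = 8: row 5 has {2,3,4,5,7,9}; col 9 has {1,2,4,5,6,7,9}; box has {2,4,7,9} → only 8 remains.
r6c7 = 5: row 6 has {4,6,8,9}; col 7 has {1,2,3,4,6,7,9}; box has {2,4,7,8,9} → only 5 remains.
r6c8 = 1: row 6 has {4,5,6,8,9}; col 8 has {2,3,4,5,7,8,9}; box has {2,4,5,7,8,9} → only 1 remains.
r9c7 = 8: row 9 has {2,3,4,5,9}; col 7 has {1,2,3,4,5,6,7,9}; box has {1,2,3,4,5,6,7,9} → only 8 remains.
r4c9 = 3: row 4 has {1,2,4,6,9}; col 9 has {1,2,4,5,6,7,8,9}; box has {1,2,4,5,7,8,9} → only 3 remains.
r5c5 = 1: row 5 has {2,3,4,5,7,8,9}; col 5 has {2,3,4,5,9}; box has {4,5,6,9} → only 1 remains.
r5c8 = 6: row 5 has {1,2,3,4,5,7,8,9}; col 8 has {1,2,3,4,5,7,8,9}; box has {1,2,3,4,5,7,8,9} → only 6 remains.
r6c1 = 7: row 6 has {1,4,5,6,8,9}; col 1 has {1,2,3,4,6,8,9}; box has {1,2,3,4,6,8,9} → only 7 remains.
r6c6 = 2: row 6 has {1,4,5,6,7,8,9}; col 6 has {3,4,5,6,7,8,9}; box has {1,4,5,6,9} → only 2 remains.
r7c6 = 1: row 7 has {3,4,5,6,8,9}; col 6 has {2,3,4,5,6,7,8,9}; box has {3,4,5,8,9} → only 1 remains.
r3c5 = 6: row 3 has {2,3,4,5,7,8,9}; col 5 has {1,2,3,4,5,9}; box has {2,3,4,5,7,8,9} → only 6 remains.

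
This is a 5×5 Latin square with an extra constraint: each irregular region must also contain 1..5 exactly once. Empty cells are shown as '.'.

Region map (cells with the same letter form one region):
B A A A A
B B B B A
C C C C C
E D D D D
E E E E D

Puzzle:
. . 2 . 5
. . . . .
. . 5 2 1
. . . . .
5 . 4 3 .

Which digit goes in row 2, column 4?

5

row 5, column 5 = 2: row 5 has {3,4,5}; col 5 has {1,5}; region has {} → only 2 remains.
row 5, column 2 = 1: row 5 has {2,3,4,5}; col 2 has {}; region has {3,4,5} → only 1 remains.
row 4, column 1 = 2: row 4 has {}; col 1 has {5}; region has {1,3,4,5} → only 2 remains.
row 2, column 2 = 2: in row 2, 2 can only go here (every other open cell in that row sees a 2).
row 2, column 4 = 5: in row 2, 5 can only go here (every other open cell in that row sees a 5).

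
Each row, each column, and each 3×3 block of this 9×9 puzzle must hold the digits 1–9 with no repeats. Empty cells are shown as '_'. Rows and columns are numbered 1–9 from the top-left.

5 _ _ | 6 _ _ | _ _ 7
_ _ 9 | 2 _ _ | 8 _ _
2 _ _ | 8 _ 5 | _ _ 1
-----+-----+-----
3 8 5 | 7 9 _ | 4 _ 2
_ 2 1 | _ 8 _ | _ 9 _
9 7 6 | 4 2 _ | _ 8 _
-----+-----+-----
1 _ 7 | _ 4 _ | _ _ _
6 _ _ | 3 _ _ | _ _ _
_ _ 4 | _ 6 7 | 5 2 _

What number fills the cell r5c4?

r3c3 = 3: row 3 has {1,2,5,8}; col 3 has {1,4,5,6,7,9}; box has {2,5,9} → only 3 remains.
r3c5 = 7: row 3 has {1,2,3,5,8}; col 5 has {2,4,6,8,9}; box has {2,5,6,8} → only 7 remains.
r5c1 = 4: row 5 has {1,2,8,9}; col 1 has {1,2,3,5,6,9}; box has {1,2,3,5,6,7,8,9} → only 4 remains.
r5c4 = 5: row 5 has {1,2,4,8,9}; col 4 has {2,3,4,6,7,8}; box has {2,4,7,8,9} → only 5 remains.

5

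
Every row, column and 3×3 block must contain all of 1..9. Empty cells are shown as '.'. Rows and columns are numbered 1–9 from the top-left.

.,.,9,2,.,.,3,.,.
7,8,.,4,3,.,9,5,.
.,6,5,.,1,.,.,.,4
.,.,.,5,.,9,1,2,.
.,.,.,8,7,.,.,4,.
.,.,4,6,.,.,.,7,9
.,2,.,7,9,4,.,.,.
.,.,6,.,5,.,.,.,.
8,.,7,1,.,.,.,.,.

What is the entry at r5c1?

2

r2c6 = 6: row 2 has {3,4,5,7,8,9}; col 6 has {4,9}; box has {1,2,3,4} → only 6 remains.
r3c4 = 9: row 3 has {1,4,5,6}; col 4 has {1,2,4,5,6,7,8}; box has {1,2,3,4,6} → only 9 remains.
r3c8 = 8: row 3 has {1,4,5,6,9}; col 8 has {2,4,5,7}; box has {3,4,5,9} → only 8 remains.
r4c5 = 4: row 4 has {1,2,5,9}; col 5 has {1,3,5,7,9}; box has {5,6,7,8,9} → only 4 remains.
r6c5 = 2: row 6 has {4,6,7,9}; col 5 has {1,3,4,5,7,9}; box has {4,5,6,7,8,9} → only 2 remains.
r8c4 = 3: row 8 has {5,6}; col 4 has {1,2,4,5,6,7,8,9}; box has {1,4,5,7,9} → only 3 remains.
r9c5 = 6: row 9 has {1,7,8}; col 5 has {1,2,3,4,5,7,9}; box has {1,3,4,5,7,9} → only 6 remains.
r9c6 = 2: row 9 has {1,6,7,8}; col 6 has {4,6,9}; box has {1,3,4,5,6,7,9} → only 2 remains.
r1c5 = 8: row 1 has {2,3,9}; col 5 has {1,2,3,4,5,6,7,9}; box has {1,2,3,4,6,9} → only 8 remains.
r3c6 = 7: row 3 has {1,4,5,6,8,9}; col 6 has {2,4,6,9}; box has {1,2,3,4,6,8,9} → only 7 remains.
r3c7 = 2: row 3 has {1,4,5,6,7,8,9}; col 7 has {1,3,9}; box has {3,4,5,8,9} → only 2 remains.
r8c6 = 8: row 8 has {3,5,6}; col 6 has {2,4,6,7,9}; box has {1,2,3,4,5,6,7,9} → only 8 remains.
r1c6 = 5: row 1 has {2,3,8,9}; col 6 has {2,4,6,7,8,9}; box has {1,2,3,4,6,7,8,9} → only 5 remains.
r2c9 = 1: row 2 has {3,4,5,6,7,8,9}; col 9 has {4,9}; box has {2,3,4,5,8,9} → only 1 remains.
r3c1 = 3: row 3 has {1,2,4,5,6,7,8,9}; col 1 has {7,8}; box has {5,6,7,8,9} → only 3 remains.
r4c1 = 6: row 4 has {1,2,4,5,9}; col 1 has {3,7,8}; box has {4} → only 6 remains.
r1c8 = 6: row 1 has {2,3,5,8,9}; col 8 has {2,4,5,7,8}; box has {1,2,3,4,5,8,9} → only 6 remains.
r1c9 = 7: row 1 has {2,3,5,6,8,9}; col 9 has {1,4,9}; box has {1,2,3,4,5,6,8,9} → only 7 remains.
r2c3 = 2: row 2 has {1,3,4,5,6,7,8,9}; col 3 has {4,5,6,7,9}; box has {3,5,6,7,8,9} → only 2 remains.
r8c9 = 2: row 8 has {3,5,6,8}; col 9 has {1,4,7,9}; box has {} → only 2 remains.
r4c2 = 7: in row 4, 7 can only go here (every other open cell in that row sees a 7).
r5c1 = 2: in row 5, 2 can only go here (every other open cell in that row sees a 2).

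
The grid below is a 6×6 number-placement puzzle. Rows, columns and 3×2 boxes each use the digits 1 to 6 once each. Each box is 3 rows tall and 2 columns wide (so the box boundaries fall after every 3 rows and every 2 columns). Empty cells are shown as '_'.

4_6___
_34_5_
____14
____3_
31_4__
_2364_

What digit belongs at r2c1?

1

r1c2 = 5: row 1 has {4,6}; col 2 has {1,2,3}; box has {3,4} → only 5 remains.
r1c5 = 2: row 1 has {4,5,6}; col 5 has {1,3,4,5}; box has {1,4,5} → only 2 remains.
r1c6 = 3: row 1 has {2,4,5,6}; col 6 has {4}; box has {1,2,4,5} → only 3 remains.
r2c6 = 6: row 2 has {3,4,5}; col 6 has {3,4}; box has {1,2,3,4,5} → only 6 remains.
r3c2 = 6: row 3 has {1,4}; col 2 has {1,2,3,5}; box has {3,4,5} → only 6 remains.
r4c2 = 4: row 4 has {3}; col 2 has {1,2,3,5,6}; box has {1,2,3} → only 4 remains.
r5c5 = 6: row 5 has {1,3,4}; col 5 has {1,2,3,4,5}; box has {3,4} → only 6 remains.
r6c1 = 5: row 6 has {2,3,4,6}; col 1 has {3,4}; box has {1,2,3,4} → only 5 remains.
r6c6 = 1: row 6 has {2,3,4,5,6}; col 6 has {3,4,6}; box has {3,4,6} → only 1 remains.
r1c4 = 1: row 1 has {2,3,4,5,6}; col 4 has {4,6}; box has {4,6} → only 1 remains.
r2c4 = 2: row 2 has {3,4,5,6}; col 4 has {1,4,6}; box has {1,4,6} → only 2 remains.
r3c1 = 2: row 3 has {1,4,6}; col 1 has {3,4,5}; box has {3,4,5,6} → only 2 remains.
r3c3 = 5: row 3 has {1,2,4,6}; col 3 has {3,4,6}; box has {1,2,4,6} → only 5 remains.
r3c4 = 3: row 3 has {1,2,4,5,6}; col 4 has {1,2,4,6}; box has {1,2,4,5,6} → only 3 remains.
r4c1 = 6: row 4 has {3,4}; col 1 has {2,3,4,5}; box has {1,2,3,4,5} → only 6 remains.
r4c4 = 5: row 4 has {3,4,6}; col 4 has {1,2,3,4,6}; box has {3,4,6} → only 5 remains.
r4c6 = 2: row 4 has {3,4,5,6}; col 6 has {1,3,4,6}; box has {1,3,4,6} → only 2 remains.
r5c3 = 2: row 5 has {1,3,4,6}; col 3 has {3,4,5,6}; box has {3,4,5,6} → only 2 remains.
r5c6 = 5: row 5 has {1,2,3,4,6}; col 6 has {1,2,3,4,6}; box has {1,2,3,4,6} → only 5 remains.
r2c1 = 1: row 2 has {2,3,4,5,6}; col 1 has {2,3,4,5,6}; box has {2,3,4,5,6} → only 1 remains.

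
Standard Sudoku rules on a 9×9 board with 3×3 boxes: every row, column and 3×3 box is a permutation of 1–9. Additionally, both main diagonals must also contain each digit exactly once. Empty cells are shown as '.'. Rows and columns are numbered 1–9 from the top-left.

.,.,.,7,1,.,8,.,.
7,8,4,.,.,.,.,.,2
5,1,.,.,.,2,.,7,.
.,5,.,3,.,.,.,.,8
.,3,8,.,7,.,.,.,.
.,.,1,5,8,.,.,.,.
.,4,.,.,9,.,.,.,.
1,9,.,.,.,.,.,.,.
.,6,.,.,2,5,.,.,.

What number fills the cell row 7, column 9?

6

row 1, column 2 = 2: row 1 has {1,7,8}; col 2 has {1,3,4,5,6,8,9}; box has {1,4,5,7,8} → only 2 remains.
row 6, column 2 = 7: row 6 has {1,5,8}; col 2 has {1,2,3,4,5,6,8,9}; box has {1,3,5,8} → only 7 remains.
row 1, column 8 = 5: in row 1, 5 can only go here (every other open cell in that row sees a 5).
row 2, column 5 = 5: in row 2, 5 can only go here (every other open cell in that row sees a 5).
row 3, column 4 = 8: in row 3, 8 can only go here (every other open cell in that row sees an 8).
row 4, column 7 = 7: in row 4, 7 can only go here (every other open cell in that row sees a 7).
row 8, column 6 = 8: in row 8, 8 can only go here (every other open cell in that row sees an 8).
row 9, column 3 = 7: in row 9, 7 can only go here (every other open cell in that row sees a 7).
row 8, column 9 = 7: in row 8, 7 can only go here (every other open cell in that row sees a 7).
row 7, column 6 = 7: in row 7, 7 can only go here (every other open cell in that row sees a 7).
row 8, column 3 = 5: in column 3, 5 can only go here (every other open cell in that column sees a 5).
row 5, column 4 = 2: in column 4, 2 can only go here (every other open cell in that column sees a 2).
row 2, column 4 = 9: in column 4, 9 can only go here (every other open cell in that column sees a 9).
row 1, column 3 = 3: in box 1, 3 can only go here (every other open cell in that box sees a 3).
row 7, column 3 = 2: row 7 has {4,7,9}; col 3 has {1,3,4,5,7,8}; box has {1,4,5,6,7,9}; anti-diagonal has {5,7,9} → only 2 remains.
row 1, column 1 = 9: in row 1, 9 can only go here (every other open cell in that row sees a 9).
row 3, column 3 = 6: row 3 has {1,2,5,7,8}; col 3 has {1,2,3,4,5,7,8}; box has {1,2,3,4,5,7,8,9}; main diagonal has {3,7,8,9} → only 6 remains.
row 4, column 3 = 9: row 4 has {3,5,7,8}; col 3 has {1,2,3,4,5,6,7,8}; box has {1,3,5,7,8} → only 9 remains.
row 6, column 6 = 4: row 6 has {1,5,7,8}; col 6 has {2,5,7,8}; box has {2,3,5,7,8}; main diagonal has {3,6,7,8,9} → only 4 remains.
row 8, column 8 = 2: row 8 has {1,5,7,8,9}; col 8 has {5,7}; box has {7}; main diagonal has {3,4,6,7,8,9} → only 2 remains.
row 9, column 9 = 1: row 9 has {2,5,6,7}; col 9 has {2,7,8}; box has {2,7}; main diagonal has {2,3,4,6,7,8,9} → only 1 remains.
row 1, column 6 = 6: row 1 has {1,2,3,5,7,8,9}; col 6 has {2,4,5,7,8}; box has {1,2,5,7,8,9} → only 6 remains.
row 1, column 9 = 4: row 1 has {1,2,3,5,6,7,8,9}; col 9 has {1,2,7,8}; box has {2,5,7,8}; anti-diagonal has {2,5,7,9} → only 4 remains.
row 2, column 6 = 3: row 2 has {2,4,5,7,8,9}; col 6 has {2,4,5,6,7,8}; box has {1,2,5,6,7,8,9} → only 3 remains.
row 3, column 5 = 4: row 3 has {1,2,5,6,7,8}; col 5 has {1,2,5,7,8,9}; box has {1,2,3,5,6,7,8,9} → only 4 remains.
row 3, column 7 = 3: row 3 has {1,2,4,5,6,7,8}; col 7 has {7,8}; box has {2,4,5,7,8}; anti-diagonal has {2,4,5,7,9} → only 3 remains.
row 3, column 9 = 9: row 3 has {1,2,3,4,5,6,7,8}; col 9 has {1,2,4,7,8}; box has {2,3,4,5,7,8} → only 9 remains.
row 4, column 5 = 6: row 4 has {3,5,7,8,9}; col 5 has {1,2,4,5,7,8,9}; box has {2,3,4,5,7,8} → only 6 remains.
row 4, column 6 = 1: row 4 has {3,5,6,7,8,9}; col 6 has {2,3,4,5,6,7,8}; box has {2,3,4,5,6,7,8}; anti-diagonal has {2,3,4,5,7,9} → only 1 remains.
row 4, column 8 = 4: row 4 has {1,3,5,6,7,8,9}; col 8 has {2,5,7}; box has {7,8} → only 4 remains.
row 5, column 6 = 9: row 5 has {2,3,7,8}; col 6 has {1,2,3,4,5,6,7,8}; box has {1,2,3,4,5,6,7,8} → only 9 remains.
row 7, column 7 = 5: row 7 has {2,4,7,9}; col 7 has {3,7,8}; box has {1,2,7}; main diagonal has {1,2,3,4,6,7,8,9} → only 5 remains.
row 8, column 5 = 3: row 8 has {1,2,5,7,8,9}; col 5 has {1,2,4,5,6,7,8,9}; box has {2,5,7,8,9} → only 3 remains.
row 9, column 1 = 8: row 9 has {1,2,5,6,7}; col 1 has {1,5,7,9}; box has {1,2,4,5,6,7,9}; anti-diagonal has {1,2,3,4,5,7,9} → only 8 remains.
row 9, column 4 = 4: row 9 has {1,2,5,6,7,8}; col 4 has {2,3,5,7,8,9}; box has {2,3,5,7,8,9} → only 4 remains.
row 9, column 7 = 9: row 9 has {1,2,4,5,6,7,8}; col 7 has {3,5,7,8}; box has {1,2,5,7} → only 9 remains.
row 9, column 8 = 3: row 9 has {1,2,4,5,6,7,8,9}; col 8 has {2,4,5,7}; box has {1,2,5,7,9} → only 3 remains.
row 2, column 8 = 6: row 2 has {2,3,4,5,7,8,9}; col 8 has {2,3,4,5,7}; box has {2,3,4,5,7,8,9}; anti-diagonal has {1,2,3,4,5,7,8,9} → only 6 remains.
row 4, column 1 = 2: row 4 has {1,3,4,5,6,7,8,9}; col 1 has {1,5,7,8,9}; box has {1,3,5,7,8,9} → only 2 remains.
row 5, column 8 = 1: row 5 has {2,3,7,8,9}; col 8 has {2,3,4,5,6,7}; box has {4,7,8} → only 1 remains.
row 6, column 1 = 6: row 6 has {1,4,5,7,8}; col 1 has {1,2,5,7,8,9}; box has {1,2,3,5,7,8,9} → only 6 remains.
row 6, column 7 = 2: row 6 has {1,4,5,6,7,8}; col 7 has {3,5,7,8,9}; box has {1,4,7,8} → only 2 remains.
row 6, column 8 = 9: row 6 has {1,2,4,5,6,7,8}; col 8 has {1,2,3,4,5,6,7}; box has {1,2,4,7,8} → only 9 remains.
row 6, column 9 = 3: row 6 has {1,2,4,5,6,7,8,9}; col 9 has {1,2,4,7,8,9}; box has {1,2,4,7,8,9} → only 3 remains.
row 7, column 1 = 3: row 7 has {2,4,5,7,9}; col 1 has {1,2,5,6,7,8,9}; box has {1,2,4,5,6,7,8,9} → only 3 remains.
row 7, column 8 = 8: row 7 has {2,3,4,5,7,9}; col 8 has {1,2,3,4,5,6,7,9}; box has {1,2,3,5,7,9} → only 8 remains.
row 7, column 9 = 6: row 7 has {2,3,4,5,7,8,9}; col 9 has {1,2,3,4,7,8,9}; box has {1,2,3,5,7,8,9} → only 6 remains.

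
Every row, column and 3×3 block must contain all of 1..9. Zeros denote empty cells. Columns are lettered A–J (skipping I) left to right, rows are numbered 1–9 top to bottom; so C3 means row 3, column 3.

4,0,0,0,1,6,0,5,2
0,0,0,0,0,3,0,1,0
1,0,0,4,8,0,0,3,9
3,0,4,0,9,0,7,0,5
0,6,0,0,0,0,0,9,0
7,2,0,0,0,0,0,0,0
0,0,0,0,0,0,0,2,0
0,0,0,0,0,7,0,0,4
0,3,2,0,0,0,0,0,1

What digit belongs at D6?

G1 = 8 (sole candidate).
G3 = 6 (sole candidate).
G2 = 4 (sole candidate).
J2 = 7 (sole candidate).
C1 = 3 (hidden single in row 1).
F3 = 2 (hidden single in row 3).
E2 = 5 (sole candidate).
D2 = 9 (sole candidate).
D1 = 7 (sole candidate).
B2 = 8 (sole candidate).
C2 = 6 (sole candidate).
B4 = 1 (sole candidate).
F4 = 8 (sole candidate).
H4 = 6 (sole candidate).
H8 = 8 (sole candidate).
H9 = 7 (sole candidate).
B1 = 9 (sole candidate).
A2 = 2 (sole candidate).
D4 = 2 (sole candidate).
H6 = 4 (sole candidate).
B8 = 5 (sole candidate).
B3 = 7 (sole candidate).
C3 = 5 (sole candidate).
C5 = 8 (sole candidate).
J5 = 3 (sole candidate).
C6 = 9 (sole candidate).
G6 = 1 (sole candidate).
J6 = 8 (sole candidate).
B7 = 4 (sole candidate).
J7 = 6 (sole candidate).
C8 = 1 (sole candidate).
A5 = 5 (sole candidate).
D5 = 1 (sole candidate).
F5 = 4 (sole candidate).
G5 = 2 (sole candidate).
F6 = 5 (sole candidate).
C7 = 7 (sole candidate).
E7 = 3 (sole candidate).
D8 = 6 (sole candidate).
E8 = 2 (sole candidate).
E9 = 4 (sole candidate).
F9 = 9 (sole candidate).
G9 = 5 (sole candidate).
E5 = 7 (sole candidate).
D6 = 3: row 6 has {1,2,4,5,7,8,9}; col 4 has {1,2,4,6,7,9}; box has {1,2,4,5,7,8,9} → only 3 remains.

3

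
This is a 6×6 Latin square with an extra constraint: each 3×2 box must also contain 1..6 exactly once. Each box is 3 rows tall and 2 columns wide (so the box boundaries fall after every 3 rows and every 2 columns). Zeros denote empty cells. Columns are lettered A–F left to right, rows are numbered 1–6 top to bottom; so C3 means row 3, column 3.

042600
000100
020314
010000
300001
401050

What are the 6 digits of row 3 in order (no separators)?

625314

E1 = 3 (sole candidate).
F1 = 5 (sole candidate).
C3 = 5: row 3 has {1,2,3,4}; col 3 has {1,2}; box has {1,2,3,6} → only 5 remains.
B6 = 6 (sole candidate).
D6 = 2 (sole candidate).
F6 = 3 (sole candidate).
A1 = 1 (sole candidate).
C2 = 4 (sole candidate).
A3 = 6: row 3 has {1,2,3,4,5}; col 1 has {1,3,4}; box has {1,2,4} → only 6 remains.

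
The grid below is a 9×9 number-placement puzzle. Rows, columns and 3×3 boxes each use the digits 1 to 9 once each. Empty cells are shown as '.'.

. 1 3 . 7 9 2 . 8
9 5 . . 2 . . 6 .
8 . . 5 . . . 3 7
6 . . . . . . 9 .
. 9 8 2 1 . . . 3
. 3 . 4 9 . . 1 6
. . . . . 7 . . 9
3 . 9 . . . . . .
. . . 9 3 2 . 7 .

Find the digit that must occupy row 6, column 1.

7

row 1, column 1 = 4: row 1 has {1,2,3,7,8,9}; col 1 has {3,6,8,9}; box has {1,3,5,8,9} → only 4 remains.
row 1, column 4 = 6: row 1 has {1,2,3,4,7,8,9}; col 4 has {2,4,5,9}; box has {2,5,7,9} → only 6 remains.
row 1, column 8 = 5: row 1 has {1,2,3,4,6,7,8,9}; col 8 has {1,3,6,7,9}; box has {2,3,6,7,8} → only 5 remains.
row 2, column 3 = 7: row 2 has {2,5,6,9}; col 3 has {3,8,9}; box has {1,3,4,5,8,9} → only 7 remains.
row 3, column 5 = 4: row 3 has {3,5,7,8}; col 5 has {1,2,3,7,9}; box has {2,5,6,7,9} → only 4 remains.
row 3, column 6 = 1: row 3 has {3,4,5,7,8}; col 6 has {2,7,9}; box has {2,4,5,6,7,9} → only 1 remains.
row 3, column 7 = 9: row 3 has {1,3,4,5,7,8}; col 7 has {2}; box has {2,3,5,6,7,8} → only 9 remains.
row 5, column 8 = 4: row 5 has {1,2,3,8,9}; col 8 has {1,3,5,6,7,9}; box has {1,3,6,9} → only 4 remains.
row 4, column 3 = 1: in row 4, 1 can only go here (every other open cell in that row sees a 1).
row 4, column 2 = 4: in row 4, 4 can only go here (every other open cell in that row sees a 4).
row 4, column 9 = 2: in row 4, 2 can only go here (every other open cell in that row sees a 2).
row 5, column 6 = 6: in row 5, 6 can only go here (every other open cell in that row sees a 6).
row 7, column 7 = 3: in row 7, 3 can only go here (every other open cell in that row sees a 3).
row 7, column 3 = 4: in row 7, 4 can only go here (every other open cell in that row sees a 4).
row 8, column 2 = 7: in row 8, 7 can only go here (every other open cell in that row sees a 7).
row 8, column 8 = 2: in row 8, 2 can only go here (every other open cell in that row sees a 2).
row 7, column 8 = 8: row 7 has {3,4,7,9}; col 8 has {1,2,3,4,5,6,7,9}; box has {2,3,7,9} → only 8 remains.
row 7, column 4 = 1: row 7 has {3,4,7,8,9}; col 4 has {2,4,5,6,9}; box has {2,3,7,9} → only 1 remains.
row 8, column 4 = 8: row 8 has {2,3,7,9}; col 4 has {1,2,4,5,6,9}; box has {1,2,3,7,9} → only 8 remains.
row 2, column 4 = 3: row 2 has {2,5,6,7,9}; col 4 has {1,2,4,5,6,8,9}; box has {1,2,4,5,6,7,9} → only 3 remains.
row 2, column 6 = 8: row 2 has {2,3,5,6,7,9}; col 6 has {1,2,6,7,9}; box has {1,2,3,4,5,6,7,9} → only 8 remains.
row 4, column 4 = 7: row 4 has {1,2,4,6,9}; col 4 has {1,2,3,4,5,6,8,9}; box has {1,2,4,6,9} → only 7 remains.
row 6, column 6 = 5: row 6 has {1,3,4,6,9}; col 6 has {1,2,6,7,8,9}; box has {1,2,4,6,7,9} → only 5 remains.
row 8, column 6 = 4: row 8 has {2,3,7,8,9}; col 6 has {1,2,5,6,7,8,9}; box has {1,2,3,7,8,9} → only 4 remains.
row 4, column 5 = 8: row 4 has {1,2,4,6,7,9}; col 5 has {1,2,3,4,7,9}; box has {1,2,4,5,6,7,9} → only 8 remains.
row 4, column 6 = 3: row 4 has {1,2,4,6,7,8,9}; col 6 has {1,2,4,5,6,7,8,9}; box has {1,2,4,5,6,7,8,9} → only 3 remains.
row 4, column 7 = 5: row 4 has {1,2,3,4,6,7,8,9}; col 7 has {2,3,9}; box has {1,2,3,4,6,9} → only 5 remains.
row 5, column 7 = 7: row 5 has {1,2,3,4,6,8,9}; col 7 has {2,3,5,9}; box has {1,2,3,4,5,6,9} → only 7 remains.
row 6, column 3 = 2: row 6 has {1,3,4,5,6,9}; col 3 has {1,3,4,7,8,9}; box has {1,3,4,6,8,9} → only 2 remains.
row 6, column 7 = 8: row 6 has {1,2,3,4,5,6,9}; col 7 has {2,3,5,7,9}; box has {1,2,3,4,5,6,7,9} → only 8 remains.
row 3, column 3 = 6: row 3 has {1,3,4,5,7,8,9}; col 3 has {1,2,3,4,7,8,9}; box has {1,3,4,5,7,8,9} → only 6 remains.
row 5, column 1 = 5: row 5 has {1,2,3,4,6,7,8,9}; col 1 has {3,4,6,8,9}; box has {1,2,3,4,6,8,9} → only 5 remains.
row 6, column 1 = 7: row 6 has {1,2,3,4,5,6,8,9}; col 1 has {3,4,5,6,8,9}; box has {1,2,3,4,5,6,8,9} → only 7 remains.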